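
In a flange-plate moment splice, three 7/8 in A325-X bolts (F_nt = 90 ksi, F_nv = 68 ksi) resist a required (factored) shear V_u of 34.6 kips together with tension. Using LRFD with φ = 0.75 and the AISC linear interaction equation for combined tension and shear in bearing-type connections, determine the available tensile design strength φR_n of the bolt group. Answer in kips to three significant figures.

113 kips

A_b = π·0.875²/4 = 0.6013 in²; f_rv = 34.6 / (3 × 0.6013) = 19.18 ksi.
F'_nt = 1.3 F_nt − (F_nt / φF_nv) f_rv = 1.3·90 − (90/(0.75·68))·19.18 = 83.15 ksi, capped at F_nt → F'_nt = 83.15 ksi.
R_n = F'_nt · A_b · n = 83.15 × 0.6013 × 3 = 150 kips.
Design strength φR_n = 0.75 × 150 = 113 kips.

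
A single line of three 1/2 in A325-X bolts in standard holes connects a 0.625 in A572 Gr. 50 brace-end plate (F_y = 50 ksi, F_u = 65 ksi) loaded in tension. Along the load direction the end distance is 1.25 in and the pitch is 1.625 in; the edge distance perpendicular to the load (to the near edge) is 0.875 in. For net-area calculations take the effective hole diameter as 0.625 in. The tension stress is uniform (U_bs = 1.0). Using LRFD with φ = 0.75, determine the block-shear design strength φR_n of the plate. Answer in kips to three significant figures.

Shear plane L_v = 1.25 + 2·1.625 = 4.5 in; A_gv = 4.5 × 0.625 = 2.812 in².
A_nv = (4.5 − 2.5·0.625) × 0.625 = 1.836 in².
A_nt = (0.875 − 0.5·0.625) × 0.625 = 0.3516 in².
0.6 F_u A_nv = 71.6 kips; 0.6 F_y A_gv = 84.38 kips → shear rupture governs the shear term.
R_n = 71.6 + 1.0 × 65 × 0.3516 = 94.45 kips.
Design strength φR_n = 0.75 × 94.45 = 70.8 kips.

70.8 kips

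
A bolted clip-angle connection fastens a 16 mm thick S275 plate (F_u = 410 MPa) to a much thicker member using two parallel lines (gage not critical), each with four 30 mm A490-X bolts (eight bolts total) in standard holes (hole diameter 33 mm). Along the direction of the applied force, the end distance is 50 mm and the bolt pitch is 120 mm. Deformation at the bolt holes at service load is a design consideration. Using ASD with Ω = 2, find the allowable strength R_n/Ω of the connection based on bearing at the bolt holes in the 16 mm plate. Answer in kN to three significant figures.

Per bolt r_n = 1.2 l_c t F_u ≤ 2.4 d t F_u; upper limit = 2.4 × 30 × 16 × 410 / 1000 = 472.3 kN.
Edge bolt: l_c = 50 − 33/2 = 33.5 mm → 1.2 × 33.5 × 16 × 410 / 1000 = 263.7 → r_n = 263.7 kN.
Interior bolts: l_c = 120 − 33 = 87 mm → 1.2 × 87 × 16 × 410 / 1000 = 684.9 → r_n = 472.3 kN.
R_n = 2 × 263.7 + 6 × 472.3 = 3361 kN.
Allowable strength R_n/Ω = 3361 / 2 = 1680 kN.

1680 kN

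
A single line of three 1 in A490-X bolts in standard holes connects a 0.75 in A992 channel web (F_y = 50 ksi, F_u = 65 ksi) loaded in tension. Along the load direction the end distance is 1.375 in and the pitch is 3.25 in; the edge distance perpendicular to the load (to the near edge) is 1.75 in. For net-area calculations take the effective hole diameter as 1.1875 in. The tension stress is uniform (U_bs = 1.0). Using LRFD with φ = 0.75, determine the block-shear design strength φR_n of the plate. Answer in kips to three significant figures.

Shear plane L_v = 1.375 + 2·3.25 = 7.875 in; A_gv = 7.875 × 0.75 = 5.906 in².
A_nv = (7.875 − 2.5·1.1875) × 0.75 = 3.68 in².
A_nt = (1.75 − 0.5·1.1875) × 0.75 = 0.8672 in².
0.6 F_u A_nv = 143.5 kips; 0.6 F_y A_gv = 177.2 kips → shear rupture governs the shear term.
R_n = 143.5 + 1.0 × 65 × 0.8672 = 199.9 kips.
Design strength φR_n = 0.75 × 199.9 = 150 kips.

150 kips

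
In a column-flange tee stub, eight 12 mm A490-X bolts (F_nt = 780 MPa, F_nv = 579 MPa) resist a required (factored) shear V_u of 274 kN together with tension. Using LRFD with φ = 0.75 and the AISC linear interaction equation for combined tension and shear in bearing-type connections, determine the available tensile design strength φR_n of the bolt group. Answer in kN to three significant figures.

A_b = π·12²/4 = 113.1 mm²; f_rv = 274 × 1000 / (8 × 113.1) = 302.8 MPa.
F'_nt = 1.3 F_nt − (F_nt / φF_nv) f_rv = 1.3·780 − (780/(0.75·579))·302.8 = 470 MPa, capped at F_nt → F'_nt = 470 MPa.
R_n = F'_nt · A_b · n = 470 × 113.1 × 8 / 1000 = 425.3 kN.
Design strength φR_n = 0.75 × 425.3 = 319 kN.

319 kN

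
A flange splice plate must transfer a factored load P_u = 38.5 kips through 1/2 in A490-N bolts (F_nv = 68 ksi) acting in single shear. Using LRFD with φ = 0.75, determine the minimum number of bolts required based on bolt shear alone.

4 bolts

A_b = π·0.5²/4 = 0.1963 in².
Per-bolt design strength φR_n = 0.75 × 68 × 0.1963 × 1 = 10.01 kips.
n ≥ 38.5 / 10.01 = 3.845 → use 4 bolts.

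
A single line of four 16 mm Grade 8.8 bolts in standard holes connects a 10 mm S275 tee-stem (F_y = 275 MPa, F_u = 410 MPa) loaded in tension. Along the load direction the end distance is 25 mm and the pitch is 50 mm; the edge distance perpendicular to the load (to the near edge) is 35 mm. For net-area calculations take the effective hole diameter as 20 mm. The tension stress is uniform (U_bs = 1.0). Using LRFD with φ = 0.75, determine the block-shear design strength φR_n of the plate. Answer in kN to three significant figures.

Shear plane L_v = 25 + 3·50 = 175 mm; A_gv = 175 × 10 = 1750 mm².
A_nv = (175 − 3.5·20) × 10 = 1050 mm².
A_nt = (35 − 0.5·20) × 10 = 250 mm².
0.6 F_u A_nv = 258.3 kN; 0.6 F_y A_gv = 288.8 kN → shear rupture governs the shear term.
R_n = 258.3 + 1.0 × 410 × 250 / 1000 = 360.8 kN.
Design strength φR_n = 0.75 × 360.8 = 271 kN.

271 kN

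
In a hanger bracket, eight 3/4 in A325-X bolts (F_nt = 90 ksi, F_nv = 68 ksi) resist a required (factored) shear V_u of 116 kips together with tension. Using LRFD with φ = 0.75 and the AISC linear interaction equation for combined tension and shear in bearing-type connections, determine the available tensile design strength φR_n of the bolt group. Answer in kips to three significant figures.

A_b = π·0.75²/4 = 0.4418 in²; f_rv = 116 / (8 × 0.4418) = 32.82 ksi.
F'_nt = 1.3 F_nt − (F_nt / φF_nv) f_rv = 1.3·90 − (90/(0.75·68))·32.82 = 59.08 ksi, capped at F_nt → F'_nt = 59.08 ksi.
R_n = F'_nt · A_b · n = 59.08 × 0.4418 × 8 = 208.8 kips.
Design strength φR_n = 0.75 × 208.8 = 157 kips.

157 kips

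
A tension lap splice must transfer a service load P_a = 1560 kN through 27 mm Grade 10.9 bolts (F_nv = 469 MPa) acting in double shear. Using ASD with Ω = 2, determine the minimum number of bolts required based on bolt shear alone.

6 bolts

A_b = π·27²/4 = 572.6 mm².
Per-bolt allowable strength R_n/Ω = 469 × 572.6 × 2 / 1000 / 2 = 268.5 kN.
n ≥ 1560 / 268.5 = 5.809 → use 6 bolts.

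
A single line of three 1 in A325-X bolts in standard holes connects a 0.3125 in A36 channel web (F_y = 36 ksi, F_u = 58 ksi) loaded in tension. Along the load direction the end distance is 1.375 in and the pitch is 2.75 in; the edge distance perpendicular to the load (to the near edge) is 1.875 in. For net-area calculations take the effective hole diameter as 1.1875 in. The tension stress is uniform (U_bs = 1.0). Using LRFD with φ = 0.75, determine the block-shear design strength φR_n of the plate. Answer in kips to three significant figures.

49.3 kips

Shear plane L_v = 1.375 + 2·2.75 = 6.875 in; A_gv = 6.875 × 0.3125 = 2.148 in².
A_nv = (6.875 − 2.5·1.1875) × 0.3125 = 1.221 in².
A_nt = (1.875 − 0.5·1.1875) × 0.3125 = 0.4004 in².
0.6 F_u A_nv = 42.48 kips; 0.6 F_y A_gv = 46.41 kips → shear rupture governs the shear term.
R_n = 42.48 + 1.0 × 58 × 0.4004 = 65.7 kips.
Design strength φR_n = 0.75 × 65.7 = 49.3 kips.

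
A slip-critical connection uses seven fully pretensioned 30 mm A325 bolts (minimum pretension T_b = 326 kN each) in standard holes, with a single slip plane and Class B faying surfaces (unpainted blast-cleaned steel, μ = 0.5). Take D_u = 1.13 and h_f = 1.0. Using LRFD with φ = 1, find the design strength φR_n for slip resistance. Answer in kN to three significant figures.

1290 kN

R_n = μ · D_u · h_f · T_b · n_s · n_b = 0.5 × 1.13 × 1.0 × 326 × 1 × 7 = 1289 kN.
Design strength φR_n = 1 × 1289 = 1290 kN.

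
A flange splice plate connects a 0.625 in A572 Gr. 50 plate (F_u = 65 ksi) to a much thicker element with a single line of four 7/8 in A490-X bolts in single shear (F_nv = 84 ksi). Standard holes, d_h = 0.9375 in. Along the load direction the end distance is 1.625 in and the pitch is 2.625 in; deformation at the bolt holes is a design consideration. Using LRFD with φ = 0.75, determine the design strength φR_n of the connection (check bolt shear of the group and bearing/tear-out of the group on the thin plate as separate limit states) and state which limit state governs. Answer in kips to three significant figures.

Bolt shear: A_b = π·0.875²/4 = 0.6013 in²; R_n = 84 × 0.6013 × 4 × 1 = 202 kips → 0.75 × 202 = 152 kips.
Bearing (1.2 l_c t F_u ≤ 2.4 d t F_u): upper limit = 2.4·0.875·0.625·65 = 85.31 kips.
  Edge l_c = 1.625 − 0.9375/2 = 1.156 → r_n = 56.37 kips; interior l_c = 2.625 − 0.9375 = 1.688 → r_n = 82.27 kips.
  R_n,bearing = 1·56.37 + 3·82.27 = 303.2 kips → 0.75 × 303.2 = 227 kips.
Bolt shear governs: 152 kips.

152 kips (bolt shear governs)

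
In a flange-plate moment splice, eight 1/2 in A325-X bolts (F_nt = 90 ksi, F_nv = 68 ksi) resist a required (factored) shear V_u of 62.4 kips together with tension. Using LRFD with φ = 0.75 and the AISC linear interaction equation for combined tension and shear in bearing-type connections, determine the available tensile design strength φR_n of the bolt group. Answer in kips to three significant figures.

A_b = π·0.5²/4 = 0.1963 in²; f_rv = 62.4 / (8 × 0.1963) = 39.73 ksi.
F'_nt = 1.3 F_nt − (F_nt / φF_nv) f_rv = 1.3·90 − (90/(0.75·68))·39.73 = 46.9 ksi, capped at F_nt → F'_nt = 46.9 ksi.
R_n = F'_nt · A_b · n = 46.9 × 0.1963 × 8 = 73.67 kips.
Design strength φR_n = 0.75 × 73.67 = 55.2 kips.

55.2 kips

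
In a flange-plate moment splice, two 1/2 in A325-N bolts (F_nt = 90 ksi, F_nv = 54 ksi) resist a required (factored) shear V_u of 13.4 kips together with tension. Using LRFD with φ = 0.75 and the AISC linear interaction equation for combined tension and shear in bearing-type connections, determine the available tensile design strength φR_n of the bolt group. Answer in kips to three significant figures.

A_b = π·0.5²/4 = 0.1963 in²; f_rv = 13.4 / (2 × 0.1963) = 34.12 ksi.
F'_nt = 1.3 F_nt − (F_nt / φF_nv) f_rv = 1.3·90 − (90/(0.75·54))·34.12 = 41.17 ksi, capped at F_nt → F'_nt = 41.17 ksi.
R_n = F'_nt · A_b · n = 41.17 × 0.1963 × 2 = 16.17 kips.
Design strength φR_n = 0.75 × 16.17 = 12.1 kips.

12.1 kips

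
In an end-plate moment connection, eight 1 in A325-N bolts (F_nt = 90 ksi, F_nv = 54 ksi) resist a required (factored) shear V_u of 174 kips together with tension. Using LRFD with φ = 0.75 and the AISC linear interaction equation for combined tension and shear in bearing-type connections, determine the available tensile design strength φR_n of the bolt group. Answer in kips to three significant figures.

A_b = π·1²/4 = 0.7854 in²; f_rv = 174 / (8 × 0.7854) = 27.69 ksi.
F'_nt = 1.3 F_nt − (F_nt / φF_nv) f_rv = 1.3·90 − (90/(0.75·54))·27.69 = 55.46 ksi, capped at F_nt → F'_nt = 55.46 ksi.
R_n = F'_nt · A_b · n = 55.46 × 0.7854 × 8 = 348.5 kips.
Design strength φR_n = 0.75 × 348.5 = 261 kips.

261 kips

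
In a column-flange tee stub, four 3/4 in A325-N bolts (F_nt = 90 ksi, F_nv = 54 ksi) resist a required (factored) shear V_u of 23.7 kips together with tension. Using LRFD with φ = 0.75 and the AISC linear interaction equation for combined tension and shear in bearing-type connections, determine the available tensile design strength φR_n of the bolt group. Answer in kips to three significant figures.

A_b = π·0.75²/4 = 0.4418 in²; f_rv = 23.7 / (4 × 0.4418) = 13.41 ksi.
F'_nt = 1.3 F_nt − (F_nt / φF_nv) f_rv = 1.3·90 − (90/(0.75·54))·13.41 = 87.2 ksi, capped at F_nt → F'_nt = 87.2 ksi.
R_n = F'_nt · A_b · n = 87.2 × 0.4418 × 4 = 154.1 kips.
Design strength φR_n = 0.75 × 154.1 = 116 kips.

116 kips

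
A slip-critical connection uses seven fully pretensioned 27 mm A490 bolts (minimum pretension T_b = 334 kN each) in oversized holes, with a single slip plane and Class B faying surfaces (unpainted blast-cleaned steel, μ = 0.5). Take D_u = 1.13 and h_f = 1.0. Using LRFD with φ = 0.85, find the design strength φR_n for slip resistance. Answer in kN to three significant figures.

1120 kN

R_n = μ · D_u · h_f · T_b · n_s · n_b = 0.5 × 1.13 × 1.0 × 334 × 1 × 7 = 1321 kN.
Design strength φR_n = 0.85 × 1321 = 1120 kN.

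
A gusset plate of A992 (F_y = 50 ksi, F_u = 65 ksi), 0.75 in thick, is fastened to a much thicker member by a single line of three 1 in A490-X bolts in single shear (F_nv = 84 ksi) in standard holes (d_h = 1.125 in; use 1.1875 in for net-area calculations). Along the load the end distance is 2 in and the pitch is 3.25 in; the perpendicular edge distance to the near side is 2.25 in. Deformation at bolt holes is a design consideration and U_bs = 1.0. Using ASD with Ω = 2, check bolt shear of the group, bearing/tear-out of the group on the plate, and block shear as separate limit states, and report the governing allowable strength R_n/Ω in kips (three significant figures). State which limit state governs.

99 kips (bolt shear governs)

Bolt shear: A_b = π·1²/4 = 0.7854 in²; R_n = 84 × 0.7854 × 3 × 1 = 197.9 kips → 197.9 / 2 = 99 kips.
Bearing: edge l_c = 1.438, r_n = 84.09 kips; interior l_c = 2.125, r_n = 117 kips; R_n = 84.09 + 2·117 = 318.1 kips → 159 kips.
Block shear: A_gv = 6.375, A_nv = 4.148, A_nt = 1.242 in²; R_n = min(0.6F_uA_nv, 0.6F_yA_gv) + U_bs·F_u·A_nt = 242.5 kips → 121 kips.
Bolt shear governs: 99 kips.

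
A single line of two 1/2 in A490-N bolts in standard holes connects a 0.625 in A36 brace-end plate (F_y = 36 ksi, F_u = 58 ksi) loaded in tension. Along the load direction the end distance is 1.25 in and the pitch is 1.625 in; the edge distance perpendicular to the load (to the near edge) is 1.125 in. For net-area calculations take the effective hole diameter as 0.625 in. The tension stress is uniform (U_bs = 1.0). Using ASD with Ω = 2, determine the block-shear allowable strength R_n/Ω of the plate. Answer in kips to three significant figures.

34.1 kips

Shear plane L_v = 1.25 + 1·1.625 = 2.875 in; A_gv = 2.875 × 0.625 = 1.797 in².
A_nv = (2.875 − 1.5·0.625) × 0.625 = 1.211 in².
A_nt = (1.125 − 0.5·0.625) × 0.625 = 0.5078 in².
0.6 F_u A_nv = 42.14 kips; 0.6 F_y A_gv = 38.81 kips → shear yielding governs the shear term.
R_n = 38.81 + 1.0 × 58 × 0.5078 = 68.27 kips.
Allowable strength R_n/Ω = 68.27 / 2 = 34.1 kips.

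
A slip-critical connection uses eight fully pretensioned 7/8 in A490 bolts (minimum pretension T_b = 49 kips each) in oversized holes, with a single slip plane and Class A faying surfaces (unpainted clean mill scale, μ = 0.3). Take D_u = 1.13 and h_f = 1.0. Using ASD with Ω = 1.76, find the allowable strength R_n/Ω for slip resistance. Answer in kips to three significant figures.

75.5 kips

R_n = μ · D_u · h_f · T_b · n_s · n_b = 0.3 × 1.13 × 1.0 × 49 × 1 × 8 = 132.9 kips.
Allowable strength R_n/Ω = 132.9 / 1.76 = 75.5 kips.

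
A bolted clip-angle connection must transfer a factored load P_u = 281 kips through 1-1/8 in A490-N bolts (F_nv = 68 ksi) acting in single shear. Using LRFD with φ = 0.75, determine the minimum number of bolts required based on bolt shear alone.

6 bolts

A_b = π·1.125²/4 = 0.994 in².
Per-bolt design strength φR_n = 0.75 × 68 × 0.994 × 1 = 50.69 kips.
n ≥ 281 / 50.69 = 5.543 → use 6 bolts.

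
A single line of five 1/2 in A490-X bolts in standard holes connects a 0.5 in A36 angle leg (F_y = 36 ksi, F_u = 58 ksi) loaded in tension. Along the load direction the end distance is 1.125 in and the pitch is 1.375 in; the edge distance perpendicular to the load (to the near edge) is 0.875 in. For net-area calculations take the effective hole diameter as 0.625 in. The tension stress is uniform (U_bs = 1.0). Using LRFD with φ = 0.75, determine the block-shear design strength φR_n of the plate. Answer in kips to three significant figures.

Shear plane L_v = 1.125 + 4·1.375 = 6.625 in; A_gv = 6.625 × 0.5 = 3.312 in².
A_nv = (6.625 − 4.5·0.625) × 0.5 = 1.906 in².
A_nt = (0.875 − 0.5·0.625) × 0.5 = 0.2812 in².
0.6 F_u A_nv = 66.34 kips; 0.6 F_y A_gv = 71.55 kips → shear rupture governs the shear term.
R_n = 66.34 + 1.0 × 58 × 0.2812 = 82.65 kips.
Design strength φR_n = 0.75 × 82.65 = 62 kips.

62 kips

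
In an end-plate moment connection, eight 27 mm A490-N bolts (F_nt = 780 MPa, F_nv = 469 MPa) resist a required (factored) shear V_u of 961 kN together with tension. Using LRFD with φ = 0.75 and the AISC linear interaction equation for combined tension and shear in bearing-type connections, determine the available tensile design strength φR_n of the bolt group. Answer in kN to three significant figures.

A_b = π·27²/4 = 572.6 mm²; f_rv = 961 × 1000 / (8 × 572.6) = 209.8 MPa.
F'_nt = 1.3 F_nt − (F_nt / φF_nv) f_rv = 1.3·780 − (780/(0.75·469))·209.8 = 548.8 MPa, capped at F_nt → F'_nt = 548.8 MPa.
R_n = F'_nt · A_b · n = 548.8 × 572.6 × 8 / 1000 = 2514 kN.
Design strength φR_n = 0.75 × 2514 = 1890 kN.

1890 kN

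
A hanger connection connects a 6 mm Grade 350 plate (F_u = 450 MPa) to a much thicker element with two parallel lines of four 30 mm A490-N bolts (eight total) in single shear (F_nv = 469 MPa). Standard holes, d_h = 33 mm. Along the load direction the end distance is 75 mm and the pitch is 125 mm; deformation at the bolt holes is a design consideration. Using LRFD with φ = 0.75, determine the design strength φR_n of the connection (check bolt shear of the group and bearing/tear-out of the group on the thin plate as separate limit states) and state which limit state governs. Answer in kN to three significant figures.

Bolt shear: A_b = π·30²/4 = 706.9 mm²; R_n = 469 × 706.9 × 8 × 1 / 1000 = 2652 kN → 0.75 × 2652 = 1990 kN.
Bearing (1.2 l_c t F_u ≤ 2.4 d t F_u): upper limit = 2.4·30·6·450 / 1000 = 194.4 kN.
  Edge l_c = 75 − 33/2 = 58.5 → r_n = 189.5 kN; interior l_c = 125 − 33 = 92 → r_n = 194.4 kN.
  R_n,bearing = 2·189.5 + 6·194.4 = 1545 kN → 0.75 × 1545 = 1160 kN.
Bearing governs: 1160 kN.

1160 kN (bearing governs)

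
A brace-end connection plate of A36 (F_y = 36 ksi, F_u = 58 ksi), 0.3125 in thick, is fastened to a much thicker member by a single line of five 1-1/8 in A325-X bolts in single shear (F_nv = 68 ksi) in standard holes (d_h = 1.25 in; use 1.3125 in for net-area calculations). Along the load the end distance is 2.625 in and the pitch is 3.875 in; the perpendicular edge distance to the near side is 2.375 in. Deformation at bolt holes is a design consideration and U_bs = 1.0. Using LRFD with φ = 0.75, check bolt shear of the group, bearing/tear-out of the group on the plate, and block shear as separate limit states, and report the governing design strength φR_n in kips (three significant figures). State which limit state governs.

Bolt shear: A_b = π·1.125²/4 = 0.994 in²; R_n = 68 × 0.994 × 5 × 1 = 338 kips → 0.75 × 338 = 253 kips.
Bearing: edge l_c = 2, r_n = 43.5 kips; interior l_c = 2.625, r_n = 48.94 kips; R_n = 43.5 + 4·48.94 = 239.2 kips → 179 kips.
Block shear: A_gv = 5.664, A_nv = 3.818, A_nt = 0.5371 in²; R_n = min(0.6F_uA_nv, 0.6F_yA_gv) + U_bs·F_u·A_nt = 153.5 kips → 115 kips.
Block shear governs: 115 kips.

115 kips (block shear governs)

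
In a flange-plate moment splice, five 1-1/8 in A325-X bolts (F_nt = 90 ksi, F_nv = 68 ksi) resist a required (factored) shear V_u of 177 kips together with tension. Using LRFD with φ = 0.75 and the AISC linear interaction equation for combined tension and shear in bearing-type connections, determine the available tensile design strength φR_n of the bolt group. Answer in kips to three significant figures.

202 kips

A_b = π·1.125²/4 = 0.994 in²; f_rv = 177 / (5 × 0.994) = 35.61 ksi.
F'_nt = 1.3 F_nt − (F_nt / φF_nv) f_rv = 1.3·90 − (90/(0.75·68))·35.61 = 54.15 ksi, capped at F_nt → F'_nt = 54.15 ksi.
R_n = F'_nt · A_b · n = 54.15 × 0.994 × 5 = 269.1 kips.
Design strength φR_n = 0.75 × 269.1 = 202 kips.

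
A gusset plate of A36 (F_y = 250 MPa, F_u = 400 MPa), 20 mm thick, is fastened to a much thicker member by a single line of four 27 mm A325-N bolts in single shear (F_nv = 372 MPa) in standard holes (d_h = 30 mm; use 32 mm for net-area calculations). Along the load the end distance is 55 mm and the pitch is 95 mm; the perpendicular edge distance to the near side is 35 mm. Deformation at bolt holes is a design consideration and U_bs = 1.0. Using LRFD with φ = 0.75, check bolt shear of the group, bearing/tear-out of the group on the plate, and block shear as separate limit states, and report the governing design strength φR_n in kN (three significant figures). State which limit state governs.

639 kN (bolt shear governs)

Bolt shear: A_b = π·27²/4 = 572.6 mm²; R_n = 372 × 572.6 × 4 × 1 / 1000 = 852 kN → 0.75 × 852 = 639 kN.
Bearing: edge l_c = 40, r_n = 384 kN; interior l_c = 65, r_n = 518.4 kN; R_n = 384 + 3·518.4 = 1939 kN → 1450 kN.
Block shear: A_gv = 6800, A_nv = 4560, A_nt = 380 mm²; R_n = min(0.6F_uA_nv, 0.6F_yA_gv) + U_bs·F_u·A_nt = 1172 kN → 879 kN.
Bolt shear governs: 639 kN.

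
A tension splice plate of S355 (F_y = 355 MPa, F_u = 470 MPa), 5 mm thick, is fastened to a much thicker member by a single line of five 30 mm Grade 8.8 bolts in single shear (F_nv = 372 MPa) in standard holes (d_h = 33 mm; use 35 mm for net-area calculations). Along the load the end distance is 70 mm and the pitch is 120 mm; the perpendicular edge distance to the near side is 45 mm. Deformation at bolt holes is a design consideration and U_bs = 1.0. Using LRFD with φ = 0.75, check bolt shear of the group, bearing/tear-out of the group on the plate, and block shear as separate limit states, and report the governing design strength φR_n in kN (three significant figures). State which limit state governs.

464 kN (block shear governs)

Bolt shear: A_b = π·30²/4 = 706.9 mm²; R_n = 372 × 706.9 × 5 × 1 / 1000 = 1315 kN → 0.75 × 1315 = 986 kN.
Bearing: edge l_c = 53.5, r_n = 150.9 kN; interior l_c = 87, r_n = 169.2 kN; R_n = 150.9 + 4·169.2 = 827.7 kN → 621 kN.
Block shear: A_gv = 2750, A_nv = 1962, A_nt = 137.5 mm²; R_n = min(0.6F_uA_nv, 0.6F_yA_gv) + U_bs·F_u·A_nt = 618.1 kN → 464 kN.
Block shear governs: 464 kN.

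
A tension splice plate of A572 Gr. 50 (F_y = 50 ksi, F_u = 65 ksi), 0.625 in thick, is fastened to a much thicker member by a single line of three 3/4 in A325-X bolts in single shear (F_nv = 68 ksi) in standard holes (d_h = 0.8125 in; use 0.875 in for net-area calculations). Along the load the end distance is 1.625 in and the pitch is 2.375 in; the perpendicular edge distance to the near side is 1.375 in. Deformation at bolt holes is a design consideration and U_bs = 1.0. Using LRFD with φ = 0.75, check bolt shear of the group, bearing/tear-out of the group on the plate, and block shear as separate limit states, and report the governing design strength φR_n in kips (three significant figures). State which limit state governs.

67.6 kips (bolt shear governs)

Bolt shear: A_b = π·0.75²/4 = 0.4418 in²; R_n = 68 × 0.4418 × 3 × 1 = 90.12 kips → 0.75 × 90.12 = 67.6 kips.
Bearing: edge l_c = 1.219, r_n = 59.41 kips; interior l_c = 1.562, r_n = 73.12 kips; R_n = 59.41 + 2·73.12 = 205.7 kips → 154 kips.
Block shear: A_gv = 3.984, A_nv = 2.617, A_nt = 0.5859 in²; R_n = min(0.6F_uA_nv, 0.6F_yA_gv) + U_bs·F_u·A_nt = 140.2 kips → 105 kips.
Bolt shear governs: 67.6 kips.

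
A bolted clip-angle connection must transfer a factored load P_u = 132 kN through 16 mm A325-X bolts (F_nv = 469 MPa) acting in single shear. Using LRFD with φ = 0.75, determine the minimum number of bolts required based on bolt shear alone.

A_b = π·16²/4 = 201.1 mm².
Per-bolt design strength φR_n = 0.75 × 469 × 201.1 × 1 / 1000 = 70.72 kN.
n ≥ 132 / 70.72 = 1.866 → use 2 bolts.

2 bolts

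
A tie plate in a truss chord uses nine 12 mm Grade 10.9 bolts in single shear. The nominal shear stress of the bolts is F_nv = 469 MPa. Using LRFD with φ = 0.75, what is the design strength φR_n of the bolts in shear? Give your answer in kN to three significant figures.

358 kN

A_b = π × 12² / 4 = 113.1 mm².
R_n = F_nv · A_b · n · n_s = 469 × 113.1 × 9 × 1 / 1000 = 477.4 kN.
Design strength φR_n = 0.75 × 477.4 = 358 kN.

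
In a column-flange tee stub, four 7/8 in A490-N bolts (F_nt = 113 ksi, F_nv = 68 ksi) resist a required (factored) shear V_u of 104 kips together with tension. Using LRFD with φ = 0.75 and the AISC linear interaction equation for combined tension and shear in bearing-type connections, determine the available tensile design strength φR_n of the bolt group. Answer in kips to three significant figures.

A_b = π·0.875²/4 = 0.6013 in²; f_rv = 104 / (4 × 0.6013) = 43.24 ksi.
F'_nt = 1.3 F_nt − (F_nt / φF_nv) f_rv = 1.3·113 − (113/(0.75·68))·43.24 = 51.1 ksi, capped at F_nt → F'_nt = 51.1 ksi.
R_n = F'_nt · A_b · n = 51.1 × 0.6013 × 4 = 122.9 kips.
Design strength φR_n = 0.75 × 122.9 = 92.2 kips.

92.2 kips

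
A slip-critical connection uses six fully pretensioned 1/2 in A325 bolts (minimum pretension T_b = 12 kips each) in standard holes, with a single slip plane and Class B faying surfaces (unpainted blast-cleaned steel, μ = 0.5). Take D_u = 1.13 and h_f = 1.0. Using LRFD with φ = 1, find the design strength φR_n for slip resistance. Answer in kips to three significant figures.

R_n = μ · D_u · h_f · T_b · n_s · n_b = 0.5 × 1.13 × 1.0 × 12 × 1 × 6 = 40.68 kips.
Design strength φR_n = 1 × 40.68 = 40.7 kips.

40.7 kips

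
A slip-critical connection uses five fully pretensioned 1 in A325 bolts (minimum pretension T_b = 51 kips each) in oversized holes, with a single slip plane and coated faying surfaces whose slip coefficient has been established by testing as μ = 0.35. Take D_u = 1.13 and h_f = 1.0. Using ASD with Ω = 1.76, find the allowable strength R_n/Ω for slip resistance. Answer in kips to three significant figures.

57.3 kips

R_n = μ · D_u · h_f · T_b · n_s · n_b = 0.35 × 1.13 × 1.0 × 51 × 1 × 5 = 100.9 kips.
Allowable strength R_n/Ω = 100.9 / 1.76 = 57.3 kips.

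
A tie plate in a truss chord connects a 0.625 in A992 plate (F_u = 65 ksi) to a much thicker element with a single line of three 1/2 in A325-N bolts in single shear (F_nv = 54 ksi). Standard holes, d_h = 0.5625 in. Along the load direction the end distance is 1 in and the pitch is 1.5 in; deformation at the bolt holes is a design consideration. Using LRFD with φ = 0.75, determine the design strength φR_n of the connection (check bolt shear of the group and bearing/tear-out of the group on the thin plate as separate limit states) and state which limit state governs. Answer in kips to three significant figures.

23.9 kips (bolt shear governs)

Bolt shear: A_b = π·0.5²/4 = 0.1963 in²; R_n = 54 × 0.1963 × 3 × 1 = 31.81 kips → 0.75 × 31.81 = 23.9 kips.
Bearing (1.2 l_c t F_u ≤ 2.4 d t F_u): upper limit = 2.4·0.5·0.625·65 = 48.75 kips.
  Edge l_c = 1 − 0.5625/2 = 0.7188 → r_n = 35.04 kips; interior l_c = 1.5 − 0.5625 = 0.9375 → r_n = 45.7 kips.
  R_n,bearing = 1·35.04 + 2·45.7 = 126.4 kips → 0.75 × 126.4 = 94.8 kips.
Bolt shear governs: 23.9 kips.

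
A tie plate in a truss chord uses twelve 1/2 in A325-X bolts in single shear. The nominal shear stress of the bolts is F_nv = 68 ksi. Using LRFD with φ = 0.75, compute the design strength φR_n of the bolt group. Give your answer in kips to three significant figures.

120 kips

A_b = π × 0.5² / 4 = 0.1963 in².
R_n = F_nv · A_b · n · n_s = 68 × 0.1963 × 12 × 1 = 160.2 kips.
Design strength φR_n = 0.75 × 160.2 = 120 kips.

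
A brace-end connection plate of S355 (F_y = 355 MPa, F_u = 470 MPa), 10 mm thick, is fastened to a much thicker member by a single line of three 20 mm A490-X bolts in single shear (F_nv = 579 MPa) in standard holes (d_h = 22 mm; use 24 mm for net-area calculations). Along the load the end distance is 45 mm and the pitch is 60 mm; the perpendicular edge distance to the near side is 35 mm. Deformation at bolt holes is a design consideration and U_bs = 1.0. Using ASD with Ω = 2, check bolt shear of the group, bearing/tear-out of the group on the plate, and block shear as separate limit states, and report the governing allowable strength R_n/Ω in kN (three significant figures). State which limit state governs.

202 kN (block shear governs)

Bolt shear: A_b = π·20²/4 = 314.2 mm²; R_n = 579 × 314.2 × 3 × 1 / 1000 = 545.7 kN → 545.7 / 2 = 273 kN.
Bearing: edge l_c = 34, r_n = 191.8 kN; interior l_c = 38, r_n = 214.3 kN; R_n = 191.8 + 2·214.3 = 620.4 kN → 310 kN.
Block shear: A_gv = 1650, A_nv = 1050, A_nt = 230 mm²; R_n = min(0.6F_uA_nv, 0.6F_yA_gv) + U_bs·F_u·A_nt = 404.2 kN → 202 kN.
Block shear governs: 202 kN.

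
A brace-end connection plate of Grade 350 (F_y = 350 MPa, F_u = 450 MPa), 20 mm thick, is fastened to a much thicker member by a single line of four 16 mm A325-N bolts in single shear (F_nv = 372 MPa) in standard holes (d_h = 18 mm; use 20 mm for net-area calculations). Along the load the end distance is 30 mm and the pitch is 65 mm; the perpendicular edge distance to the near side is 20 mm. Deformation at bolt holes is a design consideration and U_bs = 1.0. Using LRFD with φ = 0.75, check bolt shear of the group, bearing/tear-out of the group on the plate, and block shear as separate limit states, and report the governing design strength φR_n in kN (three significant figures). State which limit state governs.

Bolt shear: A_b = π·16²/4 = 201.1 mm²; R_n = 372 × 201.1 × 4 × 1 / 1000 = 299.2 kN → 0.75 × 299.2 = 224 kN.
Bearing: edge l_c = 21, r_n = 226.8 kN; interior l_c = 47, r_n = 345.6 kN; R_n = 226.8 + 3·345.6 = 1264 kN → 948 kN.
Block shear: A_gv = 4500, A_nv = 3100, A_nt = 200 mm²; R_n = min(0.6F_uA_nv, 0.6F_yA_gv) + U_bs·F_u·A_nt = 927 kN → 695 kN.
Bolt shear governs: 224 kN.

224 kN (bolt shear governs)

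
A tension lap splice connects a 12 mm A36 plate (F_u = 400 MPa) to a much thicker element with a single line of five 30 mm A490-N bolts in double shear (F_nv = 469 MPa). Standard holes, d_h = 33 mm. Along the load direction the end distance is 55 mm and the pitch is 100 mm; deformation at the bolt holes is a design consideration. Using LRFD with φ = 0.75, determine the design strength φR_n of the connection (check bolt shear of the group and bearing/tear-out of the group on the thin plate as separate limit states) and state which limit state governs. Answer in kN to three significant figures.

Bolt shear: A_b = π·30²/4 = 706.9 mm²; R_n = 469 × 706.9 × 5 × 2 / 1000 = 3315 kN → 0.75 × 3315 = 2490 kN.
Bearing (1.2 l_c t F_u ≤ 2.4 d t F_u): upper limit = 2.4·30·12·400 / 1000 = 345.6 kN.
  Edge l_c = 55 − 33/2 = 38.5 → r_n = 221.8 kN; interior l_c = 100 − 33 = 67 → r_n = 345.6 kN.
  R_n,bearing = 1·221.8 + 4·345.6 = 1604 kN → 0.75 × 1604 = 1200 kN.
Bearing governs: 1200 kN.

1200 kN (bearing governs)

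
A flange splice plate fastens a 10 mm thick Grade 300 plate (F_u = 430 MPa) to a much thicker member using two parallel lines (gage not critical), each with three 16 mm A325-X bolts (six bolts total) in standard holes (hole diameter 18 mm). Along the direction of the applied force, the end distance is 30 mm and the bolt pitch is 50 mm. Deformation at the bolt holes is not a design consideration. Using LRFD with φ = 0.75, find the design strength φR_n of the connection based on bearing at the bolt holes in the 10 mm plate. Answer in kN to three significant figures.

822 kN

Per bolt r_n = 1.5 l_c t F_u ≤ 3.0 d t F_u; upper limit = 3.0 × 16 × 10 × 430 / 1000 = 206.4 kN.
Edge bolt: l_c = 30 − 18/2 = 21 mm → 1.5 × 21 × 10 × 430 / 1000 = 135.4 → r_n = 135.4 kN.
Interior bolts: l_c = 50 − 18 = 32 mm → 1.5 × 32 × 10 × 430 / 1000 = 206.4 → r_n = 206.4 kN.
R_n = 2 × 135.4 + 4 × 206.4 = 1096 kN.
Design strength φR_n = 0.75 × 1096 = 822 kN.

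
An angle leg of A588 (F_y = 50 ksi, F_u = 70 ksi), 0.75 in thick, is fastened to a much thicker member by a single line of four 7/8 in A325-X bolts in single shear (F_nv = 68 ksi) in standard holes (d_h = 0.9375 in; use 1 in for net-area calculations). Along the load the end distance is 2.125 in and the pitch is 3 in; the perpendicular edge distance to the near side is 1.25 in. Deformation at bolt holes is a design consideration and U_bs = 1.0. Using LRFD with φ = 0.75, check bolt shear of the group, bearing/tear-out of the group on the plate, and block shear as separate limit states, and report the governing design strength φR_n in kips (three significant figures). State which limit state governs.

123 kips (bolt shear governs)

Bolt shear: A_b = π·0.875²/4 = 0.6013 in²; R_n = 68 × 0.6013 × 4 × 1 = 163.6 kips → 0.75 × 163.6 = 123 kips.
Bearing: edge l_c = 1.656, r_n = 104.3 kips; interior l_c = 2.062, r_n = 110.3 kips; R_n = 104.3 + 3·110.3 = 435.1 kips → 326 kips.
Block shear: A_gv = 8.344, A_nv = 5.719, A_nt = 0.5625 in²; R_n = min(0.6F_uA_nv, 0.6F_yA_gv) + U_bs·F_u·A_nt = 279.6 kips → 210 kips.
Bolt shear governs: 123 kips.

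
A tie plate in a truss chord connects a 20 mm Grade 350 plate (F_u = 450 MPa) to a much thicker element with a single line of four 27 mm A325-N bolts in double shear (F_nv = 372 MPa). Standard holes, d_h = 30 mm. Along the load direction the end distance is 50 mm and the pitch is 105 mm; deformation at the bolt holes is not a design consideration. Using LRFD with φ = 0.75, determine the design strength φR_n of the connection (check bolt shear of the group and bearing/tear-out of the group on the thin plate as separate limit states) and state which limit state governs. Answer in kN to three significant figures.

Bolt shear: A_b = π·27²/4 = 572.6 mm²; R_n = 372 × 572.6 × 4 × 2 / 1000 = 1704 kN → 0.75 × 1704 = 1280 kN.
Bearing (1.5 l_c t F_u ≤ 3.0 d t F_u): upper limit = 3.0·27·20·450 / 1000 = 729 kN.
  Edge l_c = 50 − 30/2 = 35 → r_n = 472.5 kN; interior l_c = 105 − 30 = 75 → r_n = 729 kN.
  R_n,bearing = 1·472.5 + 3·729 = 2660 kN → 0.75 × 2660 = 1990 kN.
Bolt shear governs: 1280 kN.

1280 kN (bolt shear governs)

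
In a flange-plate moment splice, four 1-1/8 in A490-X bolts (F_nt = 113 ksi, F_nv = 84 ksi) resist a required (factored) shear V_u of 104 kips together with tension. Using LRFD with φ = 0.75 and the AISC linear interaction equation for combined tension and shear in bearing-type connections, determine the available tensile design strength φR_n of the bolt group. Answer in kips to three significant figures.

A_b = π·1.125²/4 = 0.994 in²; f_rv = 104 / (4 × 0.994) = 26.16 ksi.
F'_nt = 1.3 F_nt − (F_nt / φF_nv) f_rv = 1.3·113 − (113/(0.75·84))·26.16 = 99.98 ksi, capped at F_nt → F'_nt = 99.98 ksi.
R_n = F'_nt · A_b · n = 99.98 × 0.994 × 4 = 397.5 kips.
Design strength φR_n = 0.75 × 397.5 = 298 kips.

298 kips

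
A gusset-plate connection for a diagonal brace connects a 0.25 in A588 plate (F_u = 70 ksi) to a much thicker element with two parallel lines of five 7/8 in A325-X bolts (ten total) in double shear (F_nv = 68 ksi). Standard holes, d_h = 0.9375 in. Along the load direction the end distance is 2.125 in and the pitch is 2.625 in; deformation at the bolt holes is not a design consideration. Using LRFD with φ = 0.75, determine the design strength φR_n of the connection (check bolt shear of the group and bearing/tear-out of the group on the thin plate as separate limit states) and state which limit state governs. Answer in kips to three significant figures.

331 kips (bearing governs)

Bolt shear: A_b = π·0.875²/4 = 0.6013 in²; R_n = 68 × 0.6013 × 10 × 2 = 817.8 kips → 0.75 × 817.8 = 613 kips.
Bearing (1.5 l_c t F_u ≤ 3.0 d t F_u): upper limit = 3.0·0.875·0.25·70 = 45.94 kips.
  Edge l_c = 2.125 − 0.9375/2 = 1.656 → r_n = 43.48 kips; interior l_c = 2.625 − 0.9375 = 1.688 → r_n = 44.3 kips.
  R_n,bearing = 2·43.48 + 8·44.3 = 441.3 kips → 0.75 × 441.3 = 331 kips.
Bearing governs: 331 kips.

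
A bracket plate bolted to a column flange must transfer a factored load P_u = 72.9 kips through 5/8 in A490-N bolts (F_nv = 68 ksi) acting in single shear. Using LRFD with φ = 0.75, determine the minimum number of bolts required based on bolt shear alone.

5 bolts

A_b = π·0.625²/4 = 0.3068 in².
Per-bolt design strength φR_n = 0.75 × 68 × 0.3068 × 1 = 15.65 kips.
n ≥ 72.9 / 15.65 = 4.659 → use 5 bolts.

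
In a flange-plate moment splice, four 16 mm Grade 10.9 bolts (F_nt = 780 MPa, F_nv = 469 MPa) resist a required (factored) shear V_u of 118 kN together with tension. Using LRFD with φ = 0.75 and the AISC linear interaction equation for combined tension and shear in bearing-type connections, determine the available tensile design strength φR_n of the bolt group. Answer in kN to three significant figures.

415 kN

A_b = π·16²/4 = 201.1 mm²; f_rv = 118 × 1000 / (4 × 201.1) = 146.7 MPa.
F'_nt = 1.3 F_nt − (F_nt / φF_nv) f_rv = 1.3·780 − (780/(0.75·469))·146.7 = 688.6 MPa, capped at F_nt → F'_nt = 688.6 MPa.
R_n = F'_nt · A_b · n = 688.6 × 201.1 × 4 / 1000 = 553.8 kN.
Design strength φR_n = 0.75 × 553.8 = 415 kN.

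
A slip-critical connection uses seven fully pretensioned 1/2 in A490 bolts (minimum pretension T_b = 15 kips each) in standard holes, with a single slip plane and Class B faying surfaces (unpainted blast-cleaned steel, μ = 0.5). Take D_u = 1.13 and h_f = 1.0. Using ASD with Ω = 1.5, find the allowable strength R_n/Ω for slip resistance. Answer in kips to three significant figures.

R_n = μ · D_u · h_f · T_b · n_s · n_b = 0.5 × 1.13 × 1.0 × 15 × 1 × 7 = 59.32 kips.
Allowable strength R_n/Ω = 59.32 / 1.5 = 39.5 kips.

39.5 kips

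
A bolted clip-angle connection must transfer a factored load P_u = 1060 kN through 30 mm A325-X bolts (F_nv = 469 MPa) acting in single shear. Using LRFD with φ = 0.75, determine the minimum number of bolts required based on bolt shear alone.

5 bolts

A_b = π·30²/4 = 706.9 mm².
Per-bolt design strength φR_n = 0.75 × 469 × 706.9 × 1 / 1000 = 248.6 kN.
n ≥ 1060 / 248.6 = 4.263 → use 5 bolts.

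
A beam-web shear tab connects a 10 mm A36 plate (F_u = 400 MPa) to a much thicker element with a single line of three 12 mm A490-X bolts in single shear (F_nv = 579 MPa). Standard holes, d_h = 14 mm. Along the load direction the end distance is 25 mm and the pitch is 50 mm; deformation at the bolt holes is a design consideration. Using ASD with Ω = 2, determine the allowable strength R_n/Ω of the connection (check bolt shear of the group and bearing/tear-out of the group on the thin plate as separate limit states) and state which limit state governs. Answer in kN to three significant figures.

98.2 kN (bolt shear governs)

Bolt shear: A_b = π·12²/4 = 113.1 mm²; R_n = 579 × 113.1 × 3 × 1 / 1000 = 196.5 kN → 196.5 / 2 = 98.2 kN.
Bearing (1.2 l_c t F_u ≤ 2.4 d t F_u): upper limit = 2.4·12·10·400 / 1000 = 115.2 kN.
  Edge l_c = 25 − 14/2 = 18 → r_n = 86.4 kN; interior l_c = 50 − 14 = 36 → r_n = 115.2 kN.
  R_n,bearing = 1·86.4 + 2·115.2 = 316.8 kN → 316.8 / 2 = 158 kN.
Bolt shear governs: 98.2 kN.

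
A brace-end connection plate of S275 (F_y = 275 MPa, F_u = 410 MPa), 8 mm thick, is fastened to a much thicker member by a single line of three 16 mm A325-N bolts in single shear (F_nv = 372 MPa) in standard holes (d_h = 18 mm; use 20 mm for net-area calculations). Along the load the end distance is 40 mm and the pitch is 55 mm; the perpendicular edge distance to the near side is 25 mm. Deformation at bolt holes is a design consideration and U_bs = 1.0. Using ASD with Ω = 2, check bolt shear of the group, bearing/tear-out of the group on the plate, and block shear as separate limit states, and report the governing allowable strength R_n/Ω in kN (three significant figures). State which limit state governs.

112 kN (bolt shear governs)

Bolt shear: A_b = π·16²/4 = 201.1 mm²; R_n = 372 × 201.1 × 3 × 1 / 1000 = 224.4 kN → 224.4 / 2 = 112 kN.
Bearing: edge l_c = 31, r_n = 122 kN; interior l_c = 37, r_n = 126 kN; R_n = 122 + 2·126 = 373.9 kN → 187 kN.
Block shear: A_gv = 1200, A_nv = 800, A_nt = 120 mm²; R_n = min(0.6F_uA_nv, 0.6F_yA_gv) + U_bs·F_u·A_nt = 246 kN → 123 kN.
Bolt shear governs: 112 kN.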